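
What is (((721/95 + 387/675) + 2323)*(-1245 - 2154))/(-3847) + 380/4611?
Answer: 17355210213041/8425795575 ≈ 2059.8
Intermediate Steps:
(((721/95 + 387/675) + 2323)*(-1245 - 2154))/(-3847) + 380/4611 = (((721*(1/95) + 387*(1/675)) + 2323)*(-3399))*(-1/3847) + 380*(1/4611) = (((721/95 + 43/75) + 2323)*(-3399))*(-1/3847) + 380/4611 = ((11632/1425 + 2323)*(-3399))*(-1/3847) + 380/4611 = ((3321907/1425)*(-3399))*(-1/3847) + 380/4611 = -3763720631/475*(-1/3847) + 380/4611 = 3763720631/1827325 + 380/4611 = 17355210213041/8425795575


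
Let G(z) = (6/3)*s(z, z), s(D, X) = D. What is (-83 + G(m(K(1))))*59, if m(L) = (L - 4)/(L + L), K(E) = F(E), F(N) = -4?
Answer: -4779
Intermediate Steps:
K(E) = -4
m(L) = (-4 + L)/(2*L) (m(L) = (-4 + L)/((2*L)) = (-4 + L)*(1/(2*L)) = (-4 + L)/(2*L))
G(z) = 2*z (G(z) = (6/3)*z = (6*(1/3))*z = 2*z)
(-83 + G(m(K(1))))*59 = (-83 + 2*((1/2)*(-4 - 4)/(-4)))*59 = (-83 + 2*((1/2)*(-1/4)*(-8)))*59 = (-83 + 2*1)*59 = (-83 + 2)*59 = -81*59 = -4779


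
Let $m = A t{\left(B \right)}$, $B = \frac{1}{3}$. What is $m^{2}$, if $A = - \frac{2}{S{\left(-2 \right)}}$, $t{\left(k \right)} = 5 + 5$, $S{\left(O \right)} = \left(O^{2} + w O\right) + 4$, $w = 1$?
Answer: $\frac{100}{9} \approx 11.111$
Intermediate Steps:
$S{\left(O \right)} = 4 + O + O^{2}$ ($S{\left(O \right)} = \left(O^{2} + 1 O\right) + 4 = \left(O^{2} + O\right) + 4 = \left(O + O^{2}\right) + 4 = 4 + O + O^{2}$)
$B = \frac{1}{3} \approx 0.33333$
$t{\left(k \right)} = 10$
$A = - \frac{1}{3}$ ($A = - \frac{2}{4 - 2 + \left(-2\right)^{2}} = - \frac{2}{4 - 2 + 4} = - \frac{2}{6} = \left(-2\right) \frac{1}{6} = - \frac{1}{3} \approx -0.33333$)
$m = - \frac{10}{3}$ ($m = \left(- \frac{1}{3}\right) 10 = - \frac{10}{3} \approx -3.3333$)
$m^{2} = \left(- \frac{10}{3}\right)^{2} = \frac{100}{9}$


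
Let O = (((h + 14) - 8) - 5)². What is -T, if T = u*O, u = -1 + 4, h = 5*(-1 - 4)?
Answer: -1728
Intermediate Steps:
h = -25 (h = 5*(-5) = -25)
u = 3
O = 576 (O = (((-25 + 14) - 8) - 5)² = ((-11 - 8) - 5)² = (-19 - 5)² = (-24)² = 576)
T = 1728 (T = 3*576 = 1728)
-T = -1*1728 = -1728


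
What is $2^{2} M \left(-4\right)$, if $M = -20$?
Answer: $320$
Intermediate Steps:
$2^{2} M \left(-4\right) = 2^{2} \left(-20\right) \left(-4\right) = 4 \left(-20\right) \left(-4\right) = \left(-80\right) \left(-4\right) = 320$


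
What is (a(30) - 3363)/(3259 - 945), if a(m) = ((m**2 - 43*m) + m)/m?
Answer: -3375/2314 ≈ -1.4585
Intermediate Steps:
a(m) = (m**2 - 42*m)/m
(a(30) - 3363)/(3259 - 945) = ((-42 + 30) - 3363)/(3259 - 945) = (-12 - 3363)/2314 = -3375*1/2314 = -3375/2314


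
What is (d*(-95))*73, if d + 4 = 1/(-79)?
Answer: 2198395/79 ≈ 27828.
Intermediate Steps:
d = -317/79 (d = -4 + 1/(-79) = -4 - 1/79 = -317/79 ≈ -4.0127)
(d*(-95))*73 = -317/79*(-95)*73 = (30115/79)*73 = 2198395/79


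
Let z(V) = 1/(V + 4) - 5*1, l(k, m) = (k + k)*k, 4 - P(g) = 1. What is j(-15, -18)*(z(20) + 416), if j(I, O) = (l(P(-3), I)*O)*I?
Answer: 3995325/2 ≈ 1.9977e+6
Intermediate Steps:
P(g) = 3 (P(g) = 4 - 1*1 = 4 - 1 = 3)
l(k, m) = 2*k**2 (l(k, m) = (2*k)*k = 2*k**2)
z(V) = -5 + 1/(4 + V) (z(V) = 1/(4 + V) - 5 = -5 + 1/(4 + V))
j(I, O) = 18*I*O (j(I, O) = ((2*3**2)*O)*I = ((2*9)*O)*I = (18*O)*I = 18*I*O)
j(-15, -18)*(z(20) + 416) = (18*(-15)*(-18))*((-19 - 5*20)/(4 + 20) + 416) = 4860*((-19 - 100)/24 + 416) = 4860*((1/24)*(-119) + 416) = 4860*(-119/24 + 416) = 4860*(9865/24) = 3995325/2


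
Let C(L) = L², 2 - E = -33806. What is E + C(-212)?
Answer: 78752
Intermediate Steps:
E = 33808 (E = 2 - 1*(-33806) = 2 + 33806 = 33808)
E + C(-212) = 33808 + (-212)² = 33808 + 44944 = 78752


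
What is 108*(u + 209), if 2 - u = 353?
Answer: -15336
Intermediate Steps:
u = -351 (u = 2 - 1*353 = 2 - 353 = -351)
108*(u + 209) = 108*(-351 + 209) = 108*(-142) = -15336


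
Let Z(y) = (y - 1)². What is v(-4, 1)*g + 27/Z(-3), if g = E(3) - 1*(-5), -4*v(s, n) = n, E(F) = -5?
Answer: 27/16 ≈ 1.6875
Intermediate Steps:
v(s, n) = -n/4
Z(y) = (-1 + y)²
g = 0 (g = -5 - 1*(-5) = -5 + 5 = 0)
v(-4, 1)*g + 27/Z(-3) = -¼*1*0 + 27/((-1 - 3)²) = -¼*0 + 27/((-4)²) = 0 + 27/16 = 27/16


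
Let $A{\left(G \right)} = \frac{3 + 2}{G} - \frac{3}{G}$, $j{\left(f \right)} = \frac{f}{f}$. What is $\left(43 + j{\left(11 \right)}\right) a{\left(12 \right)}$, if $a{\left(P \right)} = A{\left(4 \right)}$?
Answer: $22$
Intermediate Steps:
$j{\left(f \right)} = 1$
$A{\left(G \right)} = \frac{2}{G}$ ($A{\left(G \right)} = \frac{5}{G} - \frac{3}{G} = \frac{2}{G}$)
$a{\left(P \right)} = \frac{1}{2}$ ($a{\left(P \right)} = \frac{2}{4} = 2 \cdot \frac{1}{4} = \frac{1}{2}$)
$\left(43 + j{\left(11 \right)}\right) a{\left(12 \right)} = \left(43 + 1\right) \frac{1}{2} = 44 \cdot \frac{1}{2} = 22$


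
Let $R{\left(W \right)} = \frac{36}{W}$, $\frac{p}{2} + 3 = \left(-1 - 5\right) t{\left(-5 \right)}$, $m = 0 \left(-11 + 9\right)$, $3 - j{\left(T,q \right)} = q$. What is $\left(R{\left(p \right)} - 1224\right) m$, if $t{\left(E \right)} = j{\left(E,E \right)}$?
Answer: $0$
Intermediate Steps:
$j{\left(T,q \right)} = 3 - q$
$t{\left(E \right)} = 3 - E$
$m = 0$ ($m = 0 \left(-2\right) = 0$)
$p = -102$ ($p = -6 + 2 \left(-1 - 5\right) \left(3 - -5\right) = -6 + 2 \left(- 6 \left(3 + 5\right)\right) = -6 + 2 \left(\left(-6\right) 8\right) = -6 + 2 \left(-48\right) = -6 - 96 = -102$)
$\left(R{\left(p \right)} - 1224\right) m = \left(\frac{36}{-102} - 1224\right) 0 = \left(36 \left(- \frac{1}{102}\right) - 1224\right) 0 = \left(- \frac{6}{17} - 1224\right) 0 = \left(- \frac{20814}{17}\right) 0 = 0$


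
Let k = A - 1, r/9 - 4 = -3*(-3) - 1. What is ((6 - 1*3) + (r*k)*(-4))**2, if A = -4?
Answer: 4678569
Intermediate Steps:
r = 108 (r = 36 + 9*(-3*(-3) - 1) = 36 + 9*(9 - 1) = 36 + 9*8 = 36 + 72 = 108)
k = -5 (k = -4 - 1 = -5)
((6 - 1*3) + (r*k)*(-4))**2 = ((6 - 1*3) + (108*(-5))*(-4))**2 = ((6 - 3) - 540*(-4))**2 = (3 + 2160)**2 = 2163**2 = 4678569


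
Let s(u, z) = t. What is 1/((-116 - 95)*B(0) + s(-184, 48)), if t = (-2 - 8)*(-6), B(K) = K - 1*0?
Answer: 1/60 ≈ 0.016667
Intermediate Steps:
B(K) = K (B(K) = K + 0 = K)
t = 60 (t = -10*(-6) = 60)
s(u, z) = 60
1/((-116 - 95)*B(0) + s(-184, 48)) = 1/((-116 - 95)*0 + 60) = 1/(-211*0 + 60) = 1/(0 + 60) = 1/60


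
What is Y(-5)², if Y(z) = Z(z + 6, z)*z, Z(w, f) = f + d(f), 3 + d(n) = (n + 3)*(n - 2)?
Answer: 900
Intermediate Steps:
d(n) = -3 + (-2 + n)*(3 + n) (d(n) = -3 + (n + 3)*(n - 2) = -3 + (3 + n)*(-2 + n) = -3 + (-2 + n)*(3 + n))
Z(w, f) = -9 + f² + 2*f (Z(w, f) = f + (-9 + f + f²) = -9 + f² + 2*f)
Y(z) = z*(-9 + z² + 2*z) (Y(z) = (-9 + z² + 2*z)*z = z*(-9 + z² + 2*z))
Y(-5)² = (-5*(-9 + (-5)² + 2*(-5)))² = (-5*(-9 + 25 - 10))² = (-5*6)² = (-30)² = 900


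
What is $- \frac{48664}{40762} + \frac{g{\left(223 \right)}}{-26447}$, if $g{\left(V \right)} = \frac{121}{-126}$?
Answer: $- \frac{81079592803}{67916054682} \approx -1.1938$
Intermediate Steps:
$g{\left(V \right)} = - \frac{121}{126}$ ($g{\left(V \right)} = 121 \left(- \frac{1}{126}\right) = - \frac{121}{126}$)
$- \frac{48664}{40762} + \frac{g{\left(223 \right)}}{-26447} = - \frac{48664}{40762} - \frac{121}{126 \left(-26447\right)} = \left(-48664\right) \frac{1}{40762} - - \frac{121}{3332322} = - \frac{24332}{20381} + \frac{121}{3332322} = - \frac{81079592803}{67916054682}$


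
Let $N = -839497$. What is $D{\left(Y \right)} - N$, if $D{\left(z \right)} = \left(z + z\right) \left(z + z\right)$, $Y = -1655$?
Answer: $11795597$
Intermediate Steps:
$D{\left(z \right)} = 4 z^{2}$ ($D{\left(z \right)} = 2 z 2 z = 4 z^{2}$)
$D{\left(Y \right)} - N = 4 \left(-1655\right)^{2} - -839497 = 4 \cdot 2739025 + 839497 = 10956100 + 839497 = 11795597$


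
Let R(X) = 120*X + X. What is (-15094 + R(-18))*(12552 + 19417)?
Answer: -552168568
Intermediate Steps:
R(X) = 121*X
(-15094 + R(-18))*(12552 + 19417) = (-15094 + 121*(-18))*(12552 + 19417) = (-15094 - 2178)*31969 = -17272*31969 = -552168568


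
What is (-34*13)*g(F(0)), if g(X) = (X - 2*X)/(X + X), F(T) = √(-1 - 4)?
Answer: 221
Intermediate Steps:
F(T) = I*√5 (F(T) = √(-5) = I*√5)
g(X) = -½ (g(X) = (-X)/((2*X)) = (-X)*(1/(2*X)) = -½)
(-34*13)*g(F(0)) = -34*13*(-½) = -442*(-½) = 221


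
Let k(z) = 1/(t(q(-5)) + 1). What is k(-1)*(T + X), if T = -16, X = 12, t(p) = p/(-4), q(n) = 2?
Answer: -8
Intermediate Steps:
t(p) = -p/4 (t(p) = p*(-1/4) = -p/4)
k(z) = 2 (k(z) = 1/(-1/4*2 + 1) = 1/(-1/2 + 1) = 1/(1/2) = 2)
k(-1)*(T + X) = 2*(-16 + 12) = 2*(-4) = -8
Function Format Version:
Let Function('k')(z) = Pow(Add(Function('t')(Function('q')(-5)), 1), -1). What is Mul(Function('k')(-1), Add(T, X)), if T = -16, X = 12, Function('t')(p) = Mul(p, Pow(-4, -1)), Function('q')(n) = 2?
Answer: -8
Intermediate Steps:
Function('t')(p) = Mul(Rational(-1, 4), p) (Function('t')(p) = Mul(p, Rational(-1, 4)) = Mul(Rational(-1, 4), p))
Function('k')(z) = 2 (Function('k')(z) = Pow(Add(Mul(Rational(-1, 4), 2), 1), -1) = Pow(Add(Rational(-1, 2), 1), -1) = Pow(Rational(1, 2), -1) = 2)
Mul(Function('k')(-1), Add(T, X)) = Mul(2, Add(-16, 12)) = Mul(2, -4) = -8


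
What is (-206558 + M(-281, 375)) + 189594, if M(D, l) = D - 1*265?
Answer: -17510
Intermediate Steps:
M(D, l) = -265 + D (M(D, l) = D - 265 = -265 + D)
(-206558 + M(-281, 375)) + 189594 = (-206558 + (-265 - 281)) + 189594 = (-206558 - 546) + 189594 = -207104 + 189594 = -17510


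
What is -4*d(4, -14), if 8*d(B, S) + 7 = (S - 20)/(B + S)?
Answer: 9/5 ≈ 1.8000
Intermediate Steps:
d(B, S) = -7/8 + (-20 + S)/(8*(B + S)) (d(B, S) = -7/8 + ((S - 20)/(B + S))/8 = -7/8 + ((-20 + S)/(B + S))/8 = -7/8 + (-20 + S)/(8*(B + S)))
-4*d(4, -14) = -(-20 - 7*4 - 6*(-14))/(2*(4 - 14)) = -(-20 - 28 + 84)/(2*(-10)) = -(-1)*36/(2*10) = -4*(-9/20) = 9/5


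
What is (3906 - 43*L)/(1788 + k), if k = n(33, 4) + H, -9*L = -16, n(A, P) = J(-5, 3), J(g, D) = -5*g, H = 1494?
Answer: 34466/29763 ≈ 1.1580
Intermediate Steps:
n(A, P) = 25 (n(A, P) = -5*(-5) = 25)
L = 16/9 (L = -⅑*(-16) = 16/9 ≈ 1.7778)
k = 1519 (k = 25 + 1494 = 1519)
(3906 - 43*L)/(1788 + k) = (3906 - 43*16/9)/(1788 + 1519) = (3906 - 688/9)/3307 = (34466/9)*(1/3307) = 34466/29763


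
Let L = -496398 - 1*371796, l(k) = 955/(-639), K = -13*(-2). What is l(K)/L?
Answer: 955/554775966 ≈ 1.7214e-6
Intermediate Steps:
K = 26
l(k) = -955/639 (l(k) = 955*(-1/639) = -955/639)
L = -868194 (L = -496398 - 371796 = -868194)
l(K)/L = -955/639/(-868194) = -955/639*(-1/868194) = 955/554775966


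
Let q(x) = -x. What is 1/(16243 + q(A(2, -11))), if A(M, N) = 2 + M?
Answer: 1/16239 ≈ 6.1580e-5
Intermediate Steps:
1/(16243 + q(A(2, -11))) = 1/(16243 - (2 + 2)) = 1/(16243 - 1*4) = 1/(16243 - 4) = 1/16239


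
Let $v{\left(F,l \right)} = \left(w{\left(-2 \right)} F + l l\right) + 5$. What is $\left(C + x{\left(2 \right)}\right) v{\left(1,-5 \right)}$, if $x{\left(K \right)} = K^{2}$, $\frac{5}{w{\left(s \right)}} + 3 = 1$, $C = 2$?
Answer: $165$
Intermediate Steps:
$w{\left(s \right)} = - \frac{5}{2}$ ($w{\left(s \right)} = \frac{5}{-3 + 1} = \frac{5}{-2} = 5 \left(- \frac{1}{2}\right) = - \frac{5}{2}$)
$v{\left(F,l \right)} = 5 + l^{2} - \frac{5 F}{2}$ ($v{\left(F,l \right)} = \left(- \frac{5 F}{2} + l l\right) + 5 = \left(- \frac{5 F}{2} + l^{2}\right) + 5 = \left(l^{2} - \frac{5 F}{2}\right) + 5 = 5 + l^{2} - \frac{5 F}{2}$)
$\left(C + x{\left(2 \right)}\right) v{\left(1,-5 \right)} = \left(2 + 2^{2}\right) \left(5 + \left(-5\right)^{2} - \frac{5}{2}\right) = \left(2 + 4\right) \left(5 + 25 - \frac{5}{2}\right) = 6 \cdot \frac{55}{2} = 165$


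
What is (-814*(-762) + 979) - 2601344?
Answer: -1980097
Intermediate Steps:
(-814*(-762) + 979) - 2601344 = (620268 + 979) - 2601344 = 621247 - 2601344 = -1980097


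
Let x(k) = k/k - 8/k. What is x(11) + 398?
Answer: 4381/11 ≈ 398.27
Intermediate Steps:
x(k) = 1 - 8/k
x(11) + 398 = (-8 + 11)/11 + 398 = (1/11)*3 + 398 = 3/11 + 398 = 4381/11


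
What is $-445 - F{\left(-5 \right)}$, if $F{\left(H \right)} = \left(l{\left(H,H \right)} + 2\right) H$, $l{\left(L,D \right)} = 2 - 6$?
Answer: $-455$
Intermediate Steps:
$l{\left(L,D \right)} = -4$ ($l{\left(L,D \right)} = 2 - 6 = -4$)
$F{\left(H \right)} = - 2 H$ ($F{\left(H \right)} = \left(-4 + 2\right) H = - 2 H$)
$-445 - F{\left(-5 \right)} = -445 - \left(-2\right) \left(-5\right) = -445 - 10 = -455$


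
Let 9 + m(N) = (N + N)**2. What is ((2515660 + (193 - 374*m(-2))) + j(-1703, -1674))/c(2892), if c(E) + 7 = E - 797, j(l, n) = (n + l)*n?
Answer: 2722111/696 ≈ 3911.1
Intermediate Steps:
m(N) = -9 + 4*N**2 (m(N) = -9 + (N + N)**2 = -9 + (2*N)**2 = -9 + 4*N**2)
j(l, n) = n*(l + n) (j(l, n) = (l + n)*n = n*(l + n))
c(E) = -804 + E (c(E) = -7 + (E - 797) = -7 + (-797 + E) = -804 + E)
((2515660 + (193 - 374*m(-2))) + j(-1703, -1674))/c(2892) = ((2515660 + (193 - 374*(-9 + 4*(-2)**2))) - 1674*(-1703 - 1674))/(-804 + 2892) = ((2515660 + (193 - 374*(-9 + 4*4))) - 1674*(-3377))/2088 = ((2515660 + (193 - 374*(-9 + 16))) + 5653098)*(1/2088) = ((2515660 + (193 - 374*7)) + 5653098)*(1/2088) = ((2515660 + (193 - 2618)) + 5653098)*(1/2088) = ((2515660 - 2425) + 5653098)*(1/2088) = (2513235 + 5653098)*(1/2088) = 8166333*(1/2088) = 2722111/696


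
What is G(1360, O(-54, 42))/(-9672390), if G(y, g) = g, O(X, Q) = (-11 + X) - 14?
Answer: 79/9672390 ≈ 8.1676e-6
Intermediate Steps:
O(X, Q) = -25 + X
G(1360, O(-54, 42))/(-9672390) = (-25 - 54)/(-9672390) = -79*(-1/9672390) = 79/9672390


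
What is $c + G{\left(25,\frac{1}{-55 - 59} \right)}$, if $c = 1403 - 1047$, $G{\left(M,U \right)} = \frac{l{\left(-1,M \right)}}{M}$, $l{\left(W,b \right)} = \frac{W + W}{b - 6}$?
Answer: $\frac{169098}{475} \approx 356.0$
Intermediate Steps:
$l{\left(W,b \right)} = \frac{2 W}{-6 + b}$
$G{\left(M,U \right)} = - \frac{2}{M \left(-6 + M\right)}$ ($G{\left(M,U \right)} = \frac{2 \left(-1\right) \frac{1}{-6 + M}}{M} = \frac{\left(-2\right) \frac{1}{-6 + M}}{M} = - \frac{2}{M \left(-6 + M\right)}$)
$c = 356$
$c + G{\left(25,\frac{1}{-55 - 59} \right)} = 356 - \frac{2}{25 \left(-6 + 25\right)} = 356 - \frac{2}{25 \cdot 19} = 356 - \frac{2}{25} \cdot \frac{1}{19} = 356 - \frac{2}{475} = \frac{169098}{475}$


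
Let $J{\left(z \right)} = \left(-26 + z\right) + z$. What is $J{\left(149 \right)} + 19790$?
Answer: $20062$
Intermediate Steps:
$J{\left(z \right)} = -26 + 2 z$
$J{\left(149 \right)} + 19790 = \left(-26 + 2 \cdot 149\right) + 19790 = \left(-26 + 298\right) + 19790 = 272 + 19790 = 20062$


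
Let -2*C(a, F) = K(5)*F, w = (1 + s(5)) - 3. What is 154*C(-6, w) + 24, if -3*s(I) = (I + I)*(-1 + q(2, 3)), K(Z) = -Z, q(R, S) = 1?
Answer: -746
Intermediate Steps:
s(I) = 0 (s(I) = -(I + I)*(-1 + 1)/3 = -2*I*0/3 = -⅓*0 = 0)
w = -2 (w = (1 + 0) - 3 = 1 - 3 = -2)
C(a, F) = 5*F/2 (C(a, F) = -(-1*5)*F/2 = -(-5)*F/2 = 5*F/2)
154*C(-6, w) + 24 = 154*((5/2)*(-2)) + 24 = 154*(-5) + 24 = -770 + 24 = -746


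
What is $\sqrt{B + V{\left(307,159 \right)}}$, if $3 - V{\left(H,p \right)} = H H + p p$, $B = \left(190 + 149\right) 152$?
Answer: $i \sqrt{67999} \approx 260.77 i$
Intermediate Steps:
$B = 51528$ ($B = 339 \cdot 152 = 51528$)
$V{\left(H,p \right)} = 3 - H^{2} - p^{2}$ ($V{\left(H,p \right)} = 3 - \left(H H + p p\right) = 3 - \left(H^{2} + p^{2}\right) = 3 - H^{2} - p^{2}$)
$\sqrt{B + V{\left(307,159 \right)}} = \sqrt{51528 - 119527} = \sqrt{-67999} = i \sqrt{67999}$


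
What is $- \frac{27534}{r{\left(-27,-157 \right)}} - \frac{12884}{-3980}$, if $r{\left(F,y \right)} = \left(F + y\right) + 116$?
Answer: $\frac{13807679}{33830} \approx 408.15$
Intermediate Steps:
$r{\left(F,y \right)} = 116 + F + y$
$- \frac{27534}{r{\left(-27,-157 \right)}} - \frac{12884}{-3980} = - \frac{27534}{116 - 27 - 157} - \frac{12884}{-3980} = - \frac{27534}{-68} - - \frac{3221}{995} = \left(-27534\right) \left(- \frac{1}{68}\right) + \frac{3221}{995} = \frac{13767}{34} + \frac{3221}{995} = \frac{13807679}{33830}$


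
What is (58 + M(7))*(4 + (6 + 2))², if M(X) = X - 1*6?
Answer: 8496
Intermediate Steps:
M(X) = -6 + X (M(X) = X - 6 = -6 + X)
(58 + M(7))*(4 + (6 + 2))² = (58 + (-6 + 7))*(4 + (6 + 2))² = (58 + 1)*(4 + 8)² = 59*12² = 59*144 = 8496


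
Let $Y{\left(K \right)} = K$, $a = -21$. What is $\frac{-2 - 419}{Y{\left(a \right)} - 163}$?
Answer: $\frac{421}{184} \approx 2.288$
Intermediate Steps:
$\frac{-2 - 419}{Y{\left(a \right)} - 163} = \frac{-2 - 419}{-21 - 163} = - \frac{421}{-184} = \left(-421\right) \left(- \frac{1}{184}\right) = \frac{421}{184}$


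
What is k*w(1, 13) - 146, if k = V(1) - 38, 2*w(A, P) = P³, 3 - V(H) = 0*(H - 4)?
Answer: -77187/2 ≈ -38594.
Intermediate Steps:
V(H) = 3 (V(H) = 3 - 0*(H - 4) = 3 - 0*(-4 + H) = 3 - 1*0 = 3 + 0 = 3)
w(A, P) = P³/2
k = -35 (k = 3 - 38 = -35)
k*w(1, 13) - 146 = -35*13³/2 - 146 = -35*2197/2 - 146 = -76895/2 - 146 = -77187/2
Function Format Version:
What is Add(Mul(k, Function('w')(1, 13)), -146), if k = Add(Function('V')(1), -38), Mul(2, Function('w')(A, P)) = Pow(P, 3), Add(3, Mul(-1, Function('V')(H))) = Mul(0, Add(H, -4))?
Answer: Rational(-77187, 2) ≈ -38594.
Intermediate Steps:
Function('V')(H) = 3 (Function('V')(H) = Add(3, Mul(-1, Mul(0, Add(H, -4)))) = Add(3, Mul(-1, Mul(0, Add(-4, H)))) = Add(3, Mul(-1, 0)) = Add(3, 0) = 3)
Function('w')(A, P) = Mul(Rational(1, 2), Pow(P, 3))
k = -35 (k = Add(3, -38) = -35)
Add(Mul(k, Function('w')(1, 13)), -146) = Add(Mul(-35, Mul(Rational(1, 2), Pow(13, 3))), -146) = Add(Mul(-35, Mul(Rational(1, 2), 2197)), -146) = Add(Mul(-35, Rational(2197, 2)), -146) = Add(Rational(-76895, 2), -146) = Rational(-77187, 2)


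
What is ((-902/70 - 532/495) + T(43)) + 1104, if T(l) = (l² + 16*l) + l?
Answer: 12716687/3465 ≈ 3670.0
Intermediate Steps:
T(l) = l² + 17*l
((-902/70 - 532/495) + T(43)) + 1104 = ((-902/70 - 532/495) + 43*(17 + 43)) + 1104 = ((-902*1/70 - 532*1/495) + 43*60) + 1104 = ((-451/35 - 532/495) + 2580) + 1104 = (-48373/3465 + 2580) + 1104 = 8891327/3465 + 1104 = 12716687/3465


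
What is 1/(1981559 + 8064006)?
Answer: 1/10045565 ≈ 9.9546e-8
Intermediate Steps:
1/(1981559 + 8064006) = 1/10045565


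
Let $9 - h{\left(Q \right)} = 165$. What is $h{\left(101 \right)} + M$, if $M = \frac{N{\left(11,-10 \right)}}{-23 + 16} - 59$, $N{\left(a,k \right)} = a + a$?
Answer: $- \frac{1527}{7} \approx -218.14$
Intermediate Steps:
$N{\left(a,k \right)} = 2 a$
$h{\left(Q \right)} = -156$ ($h{\left(Q \right)} = 9 - 165 = -156$)
$M = - \frac{435}{7}$ ($M = \frac{2 \cdot 11}{-23 + 16} - 59 = \frac{1}{-7} \cdot 22 - 59 = \left(- \frac{1}{7}\right) 22 - 59 = - \frac{22}{7} - 59 = - \frac{435}{7} \approx -62.143$)
$h{\left(101 \right)} + M = -156 - \frac{435}{7} = - \frac{1527}{7}$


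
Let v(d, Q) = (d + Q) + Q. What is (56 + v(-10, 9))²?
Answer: 4096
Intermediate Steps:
v(d, Q) = d + 2*Q (v(d, Q) = (Q + d) + Q = d + 2*Q)
(56 + v(-10, 9))² = (56 + (-10 + 2*9))² = (56 + (-10 + 18))² = (56 + 8)² = 64² = 4096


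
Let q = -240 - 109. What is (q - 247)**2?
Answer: 355216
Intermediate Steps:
q = -349
(q - 247)**2 = (-349 - 247)**2 = (-596)**2 = 355216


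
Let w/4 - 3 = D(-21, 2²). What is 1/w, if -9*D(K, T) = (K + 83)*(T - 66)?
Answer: 9/15484 ≈ 0.00058124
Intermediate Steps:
D(K, T) = -(-66 + T)*(83 + K)/9 (D(K, T) = -(K + 83)*(T - 66)/9 = -(83 + K)*(-66 + T)/9 = -(-66 + T)*(83 + K)/9)
w = 15484/9 (w = 12 + 4*(1826/3 - 83/9*2² + (22/3)*(-21) - ⅑*(-21)*2²) = 12 + 4*(1826/3 - 83/9*4 - 154 - ⅑*(-21)*4) = 12 + 4*(1826/3 - 332/9 - 154 + 28/3) = 12 + 4*(3844/9) = 12 + 15376/9 = 15484/9 ≈ 1720.4)
1/w = 1/(15484/9) = 9/15484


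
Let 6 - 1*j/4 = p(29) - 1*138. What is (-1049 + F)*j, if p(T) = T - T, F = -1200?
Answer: -1295424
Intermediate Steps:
p(T) = 0
j = 576 (j = 24 - 4*(0 - 1*138) = 24 - 4*(0 - 138) = 24 - 4*(-138) = 24 + 552 = 576)
(-1049 + F)*j = (-1049 - 1200)*576 = -2249*576 = -1295424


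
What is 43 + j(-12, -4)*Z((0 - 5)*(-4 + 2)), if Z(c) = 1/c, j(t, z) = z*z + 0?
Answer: 223/5 ≈ 44.600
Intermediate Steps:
j(t, z) = z² (j(t, z) = z² + 0 = z²)
43 + j(-12, -4)*Z((0 - 5)*(-4 + 2)) = 43 + (-4)²/(((0 - 5)*(-4 + 2))) = 43 + 16/((-5*(-2))) = 43 + 16/10 = 43 + 16*(⅒) = 43 + 8/5 = 223/5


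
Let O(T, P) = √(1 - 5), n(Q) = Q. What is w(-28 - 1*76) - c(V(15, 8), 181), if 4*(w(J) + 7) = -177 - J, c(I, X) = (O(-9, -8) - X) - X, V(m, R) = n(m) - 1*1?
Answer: 1347/4 - 2*I ≈ 336.75 - 2.0*I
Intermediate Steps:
O(T, P) = 2*I (O(T, P) = √(-4) = 2*I)
V(m, R) = -1 + m (V(m, R) = m - 1*1 = m - 1 = -1 + m)
c(I, X) = -2*X + 2*I (c(I, X) = (2*I - X) - X = (-X + 2*I) - X = -2*X + 2*I)
w(J) = -205/4 - J/4 (w(J) = -7 + (-177 - J)/4 = -7 + (-177/4 - J/4) = -205/4 - J/4)
w(-28 - 1*76) - c(V(15, 8), 181) = (-205/4 - (-28 - 1*76)/4) - (-2*181 + 2*I) = (-205/4 - (-28 - 76)/4) - (-362 + 2*I) = (-205/4 - ¼*(-104)) + (362 - 2*I) = (-205/4 + 26) + (362 - 2*I) = -101/4 + (362 - 2*I) = 1347/4 - 2*I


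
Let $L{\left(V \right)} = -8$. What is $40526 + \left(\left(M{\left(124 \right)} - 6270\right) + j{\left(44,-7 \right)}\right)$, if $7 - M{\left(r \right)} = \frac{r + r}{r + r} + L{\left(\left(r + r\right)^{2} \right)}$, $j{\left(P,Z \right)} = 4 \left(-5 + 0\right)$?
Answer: $34250$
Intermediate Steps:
$j{\left(P,Z \right)} = -20$ ($j{\left(P,Z \right)} = 4 \left(-5\right) = -20$)
$M{\left(r \right)} = 14$ ($M{\left(r \right)} = 7 - \left(\frac{r + r}{r + r} - 8\right) = 7 - \left(\frac{2 r}{2 r} - 8\right) = 7 - \left(2 r \frac{1}{2 r} - 8\right) = 7 - \left(1 - 8\right) = 7 - -7 = 7 + 7 = 14$)
$40526 + \left(\left(M{\left(124 \right)} - 6270\right) + j{\left(44,-7 \right)}\right) = 40526 + \left(\left(14 - 6270\right) - 20\right) = 40526 - 6276 = 34250$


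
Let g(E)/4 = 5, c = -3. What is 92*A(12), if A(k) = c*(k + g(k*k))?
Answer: -8832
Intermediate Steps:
g(E) = 20 (g(E) = 4*5 = 20)
A(k) = -60 - 3*k (A(k) = -3*(k + 20) = -3*(20 + k) = -60 - 3*k)
92*A(12) = 92*(-60 - 3*12) = 92*(-60 - 36) = 92*(-96) = -8832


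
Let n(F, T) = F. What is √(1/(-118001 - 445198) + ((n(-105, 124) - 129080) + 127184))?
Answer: 20*I*√1586758552197/563199 ≈ 44.733*I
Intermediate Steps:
√(1/(-118001 - 445198) + ((n(-105, 124) - 129080) + 127184)) = √(1/(-118001 - 445198) + ((-105 - 129080) + 127184)) = √(1/(-563199) + (-129185 + 127184)) = √(-1/563199 - 2001) = √(-1126961200/563199) = 20*I*√1586758552197/563199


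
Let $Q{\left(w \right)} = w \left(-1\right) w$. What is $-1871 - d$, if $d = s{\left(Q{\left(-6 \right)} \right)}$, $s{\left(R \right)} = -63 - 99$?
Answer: $-1709$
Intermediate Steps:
$Q{\left(w \right)} = - w^{2}$ ($Q{\left(w \right)} = - w w = - w^{2}$)
$s{\left(R \right)} = -162$ ($s{\left(R \right)} = -63 - 99 = -162$)
$d = -162$
$-1871 - d = -1871 - -162 = -1871 + 162 = -1709$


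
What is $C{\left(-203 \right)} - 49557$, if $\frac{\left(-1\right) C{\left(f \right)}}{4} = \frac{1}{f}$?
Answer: $- \frac{10060067}{203} \approx -49557.0$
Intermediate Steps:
$C{\left(f \right)} = - \frac{4}{f}$
$C{\left(-203 \right)} - 49557 = - \frac{4}{-203} - 49557 = \left(-4\right) \left(- \frac{1}{203}\right) - 49557 = \frac{4}{203} - 49557 = - \frac{10060067}{203}$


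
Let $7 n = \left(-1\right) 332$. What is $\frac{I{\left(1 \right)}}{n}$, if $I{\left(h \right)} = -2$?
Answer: $\frac{7}{166} \approx 0.042169$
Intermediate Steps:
$n = - \frac{332}{7}$ ($n = \frac{\left(-1\right) 332}{7} = \frac{1}{7} \left(-332\right) = - \frac{332}{7} \approx -47.429$)
$\frac{I{\left(1 \right)}}{n} = - \frac{2}{- \frac{332}{7}} = \left(-2\right) \left(- \frac{7}{332}\right) = \frac{7}{166}$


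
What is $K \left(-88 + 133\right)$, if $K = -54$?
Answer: $-2430$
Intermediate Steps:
$K \left(-88 + 133\right) = - 54 \left(-88 + 133\right) = \left(-54\right) 45 = -2430$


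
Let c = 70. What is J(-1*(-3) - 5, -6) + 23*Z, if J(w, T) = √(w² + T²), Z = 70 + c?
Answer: 3220 + 2*√10 ≈ 3226.3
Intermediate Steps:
Z = 140 (Z = 70 + 70 = 140)
J(w, T) = √(T² + w²)
J(-1*(-3) - 5, -6) + 23*Z = √((-6)² + (-1*(-3) - 5)²) + 23*140 = √(36 + (3 - 5)²) + 3220 = √(36 + (-2)²) + 3220 = √(36 + 4) + 3220 = √40 + 3220 = 2*√10 + 3220 = 3220 + 2*√10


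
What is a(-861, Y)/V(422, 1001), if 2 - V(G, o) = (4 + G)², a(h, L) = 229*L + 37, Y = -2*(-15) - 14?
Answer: -3701/181474 ≈ -0.020394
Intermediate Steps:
Y = 16 (Y = 30 - 14 = 16)
a(h, L) = 37 + 229*L
V(G, o) = 2 - (4 + G)²
a(-861, Y)/V(422, 1001) = (37 + 229*16)/(2 - (4 + 422)²) = (37 + 3664)/(2 - 1*426²) = 3701/(2 - 1*181476) = 3701/(2 - 181476) = 3701/(-181474) = 3701*(-1/181474) = -3701/181474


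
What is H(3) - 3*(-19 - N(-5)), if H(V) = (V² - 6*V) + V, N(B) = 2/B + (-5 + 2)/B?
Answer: 258/5 ≈ 51.600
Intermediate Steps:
N(B) = -1/B (N(B) = 2/B - 3/B = -1/B)
H(V) = V² - 5*V
H(3) - 3*(-19 - N(-5)) = 3*(-5 + 3) - 3*(-19 - (-1)/(-5)) = 3*(-2) - 3*(-19 - (-1)*(-1)/5) = -6 - 3*(-19 - 1*⅕) = -6 - 3*(-19 - ⅕) = -6 - 3*(-96/5) = -6 + 288/5 = 258/5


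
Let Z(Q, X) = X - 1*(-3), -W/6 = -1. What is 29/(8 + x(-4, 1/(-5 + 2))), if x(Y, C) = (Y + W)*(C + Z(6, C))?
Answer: 87/38 ≈ 2.2895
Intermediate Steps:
W = 6 (W = -6*(-1) = 6)
Z(Q, X) = 3 + X (Z(Q, X) = X + 3 = 3 + X)
x(Y, C) = (3 + 2*C)*(6 + Y) (x(Y, C) = (Y + 6)*(C + (3 + C)) = (6 + Y)*(3 + 2*C) = (3 + 2*C)*(6 + Y))
29/(8 + x(-4, 1/(-5 + 2))) = 29/(8 + (18 + 12/(-5 + 2) - 4/(-5 + 2) - 4*(3 + 1/(-5 + 2)))) = 29/(8 + (18 + 12/(-3) - 4/(-3) - 4*(3 + 1/(-3)))) = 29/(8 + (18 + 12*(-1/3) - 1/3*(-4) - 4*(3 - 1/3))) = 29/(8 + (18 - 4 + 4/3 - 4*8/3)) = 29/(8 + (18 - 4 + 4/3 - 32/3)) = 29/(8 + 14/3) = 29/(38/3) = (3/38)*29 = 87/38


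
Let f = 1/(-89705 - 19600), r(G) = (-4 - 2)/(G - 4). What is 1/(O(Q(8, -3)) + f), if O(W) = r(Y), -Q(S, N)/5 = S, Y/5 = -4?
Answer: 437220/109301 ≈ 4.0001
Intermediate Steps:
Y = -20 (Y = 5*(-4) = -20)
Q(S, N) = -5*S
r(G) = -6/(-4 + G)
f = -1/109305 (f = 1/(-109305) = -1/109305 ≈ -9.1487e-6)
O(W) = ¼ (O(W) = -6/(-4 - 20) = -6/(-24) = -6*(-1/24) = ¼)
1/(O(Q(8, -3)) + f) = 1/(¼ - 1/109305) = 1/(109301/437220) = 437220/109301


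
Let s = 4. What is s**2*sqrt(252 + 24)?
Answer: 32*sqrt(69) ≈ 265.81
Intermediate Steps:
s**2*sqrt(252 + 24) = 4**2*sqrt(252 + 24) = 16*sqrt(276) = 16*(2*sqrt(69)) = 32*sqrt(69)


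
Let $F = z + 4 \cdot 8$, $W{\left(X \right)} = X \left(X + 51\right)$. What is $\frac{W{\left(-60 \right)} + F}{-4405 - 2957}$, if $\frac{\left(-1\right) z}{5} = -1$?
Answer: $- \frac{577}{7362} \approx -0.078375$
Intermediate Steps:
$z = 5$ ($z = \left(-5\right) \left(-1\right) = 5$)
$W{\left(X \right)} = X \left(51 + X\right)$
$F = 37$ ($F = 5 + 4 \cdot 8 = 5 + 32 = 37$)
$\frac{W{\left(-60 \right)} + F}{-4405 - 2957} = \frac{- 60 \left(51 - 60\right) + 37}{-4405 - 2957} = \frac{\left(-60\right) \left(-9\right) + 37}{-4405 - 2957} = \frac{540 + 37}{-4405 - 2957} = \frac{577}{-7362} = 577 \left(- \frac{1}{7362}\right) = - \frac{577}{7362}$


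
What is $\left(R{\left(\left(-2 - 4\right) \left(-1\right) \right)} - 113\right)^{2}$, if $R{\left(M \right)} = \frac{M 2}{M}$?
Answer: $12321$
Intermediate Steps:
$R{\left(M \right)} = 2$ ($R{\left(M \right)} = \frac{2 M}{M} = 2$)
$\left(R{\left(\left(-2 - 4\right) \left(-1\right) \right)} - 113\right)^{2} = \left(2 - 113\right)^{2} = \left(-111\right)^{2} = 12321$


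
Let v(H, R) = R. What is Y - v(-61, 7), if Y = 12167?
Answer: 12160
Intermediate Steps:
Y - v(-61, 7) = 12167 - 1*7 = 12167 - 7 = 12160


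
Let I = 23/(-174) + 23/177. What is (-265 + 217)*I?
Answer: 184/1711 ≈ 0.10754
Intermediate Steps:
I = -23/10266 (I = 23*(-1/174) + 23*(1/177) = -23/174 + 23/177 = -23/10266 ≈ -0.0022404)
(-265 + 217)*I = (-265 + 217)*(-23/10266) = -48*(-23/10266) = 184/1711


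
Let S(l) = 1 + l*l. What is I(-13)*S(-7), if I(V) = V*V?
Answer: 8450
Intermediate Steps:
I(V) = V**2
S(l) = 1 + l**2
I(-13)*S(-7) = (-13)**2*(1 + (-7)**2) = 169*(1 + 49) = 169*50 = 8450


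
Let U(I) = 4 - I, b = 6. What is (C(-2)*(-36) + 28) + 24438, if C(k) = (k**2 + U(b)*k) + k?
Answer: 24250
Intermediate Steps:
C(k) = k**2 - k (C(k) = (k**2 + (4 - 1*6)*k) + k = (k**2 + (4 - 6)*k) + k = (k**2 - 2*k) + k = k**2 - k)
(C(-2)*(-36) + 28) + 24438 = (-2*(-1 - 2)*(-36) + 28) + 24438 = (-2*(-3)*(-36) + 28) + 24438 = (6*(-36) + 28) + 24438 = (-216 + 28) + 24438 = -188 + 24438 = 24250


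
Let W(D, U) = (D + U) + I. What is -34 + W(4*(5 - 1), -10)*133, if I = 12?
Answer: 2360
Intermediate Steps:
W(D, U) = 12 + D + U (W(D, U) = (D + U) + 12 = 12 + D + U)
-34 + W(4*(5 - 1), -10)*133 = -34 + (12 + 4*(5 - 1) - 10)*133 = -34 + (12 + 4*4 - 10)*133 = -34 + (12 + 16 - 10)*133 = -34 + 18*133 = -34 + 2394 = 2360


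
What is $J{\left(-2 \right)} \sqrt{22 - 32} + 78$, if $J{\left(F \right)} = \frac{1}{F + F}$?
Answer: $78 - \frac{i \sqrt{10}}{4} \approx 78.0 - 0.79057 i$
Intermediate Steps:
$J{\left(F \right)} = \frac{1}{2 F}$
$J{\left(-2 \right)} \sqrt{22 - 32} + 78 = \frac{1}{2 \left(-2\right)} \sqrt{22 - 32} + 78 = \frac{1}{2} \left(- \frac{1}{2}\right) \sqrt{-10} + 78 = - \frac{i \sqrt{10}}{4} + 78 = 78 - \frac{i \sqrt{10}}{4}$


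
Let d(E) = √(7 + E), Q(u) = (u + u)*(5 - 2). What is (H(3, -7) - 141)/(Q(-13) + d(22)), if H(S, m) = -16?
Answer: 12246/6055 + 157*√29/6055 ≈ 2.1621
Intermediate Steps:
Q(u) = 6*u (Q(u) = (2*u)*3 = 6*u)
(H(3, -7) - 141)/(Q(-13) + d(22)) = (-16 - 141)/(6*(-13) + √(7 + 22)) = -157/(-78 + √29)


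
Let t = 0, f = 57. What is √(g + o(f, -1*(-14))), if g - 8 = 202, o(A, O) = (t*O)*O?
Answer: √210 ≈ 14.491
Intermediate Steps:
o(A, O) = 0 (o(A, O) = (0*O)*O = 0*O = 0)
g = 210 (g = 8 + 202 = 210)
√(g + o(f, -1*(-14))) = √(210 + 0) = √210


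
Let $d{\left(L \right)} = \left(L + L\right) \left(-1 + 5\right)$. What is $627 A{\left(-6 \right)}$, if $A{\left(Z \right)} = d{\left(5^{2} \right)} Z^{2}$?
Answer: $4514400$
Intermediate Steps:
$d{\left(L \right)} = 8 L$ ($d{\left(L \right)} = 2 L 4 = 8 L$)
$A{\left(Z \right)} = 200 Z^{2}$ ($A{\left(Z \right)} = 8 \cdot 5^{2} Z^{2} = 8 \cdot 25 Z^{2} = 200 Z^{2}$)
$627 A{\left(-6 \right)} = 627 \cdot 200 \left(-6\right)^{2} = 627 \cdot 200 \cdot 36 = 627 \cdot 7200 = 4514400$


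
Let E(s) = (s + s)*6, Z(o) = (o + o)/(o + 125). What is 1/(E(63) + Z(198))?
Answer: 323/244584 ≈ 0.0013206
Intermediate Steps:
Z(o) = 2*o/(125 + o) (Z(o) = (2*o)/(125 + o) = 2*o/(125 + o))
E(s) = 12*s (E(s) = (2*s)*6 = 12*s)
1/(E(63) + Z(198)) = 1/(12*63 + 2*198/(125 + 198)) = 1/(756 + 2*198/323) = 1/(756 + 2*198*(1/323)) = 1/(756 + 396/323) = 1/(244584/323) = 323/244584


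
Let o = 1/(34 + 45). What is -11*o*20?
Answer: -220/79 ≈ -2.7848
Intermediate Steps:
o = 1/79 ≈ 0.012658
-11*o*20 = -11*1/79*20 = -11/79*20 = -220/79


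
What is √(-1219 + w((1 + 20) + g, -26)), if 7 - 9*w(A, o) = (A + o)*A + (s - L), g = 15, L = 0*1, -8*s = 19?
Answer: I*√181146/12 ≈ 35.468*I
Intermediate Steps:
s = -19/8 (s = -⅛*19 = -19/8 ≈ -2.3750)
L = 0
w(A, o) = 25/24 - A*(A + o)/9 (w(A, o) = 7/9 - ((A + o)*A + (-19/8 - 1*0))/9 = 7/9 - (A*(A + o) + (-19/8 + 0))/9 = 7/9 - (A*(A + o) - 19/8)/9 = 7/9 - (-19/8 + A*(A + o))/9 = 7/9 + (19/72 - A*(A + o)/9) = 25/24 - A*(A + o)/9)
√(-1219 + w((1 + 20) + g, -26)) = √(-1219 + (25/24 - ((1 + 20) + 15)²/9 - ⅑*((1 + 20) + 15)*(-26))) = √(-1219 + (25/24 - (21 + 15)²/9 - ⅑*(21 + 15)*(-26))) = √(-1219 + (25/24 - ⅑*36² - ⅑*36*(-26))) = √(-1219 + (25/24 - ⅑*1296 + 104)) = √(-1219 + (25/24 - 144 + 104)) = √(-1219 - 935/24) = √(-30191/24) = I*√181146/12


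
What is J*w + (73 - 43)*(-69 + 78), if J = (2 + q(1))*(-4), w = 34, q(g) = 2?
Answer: -274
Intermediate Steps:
J = -16 (J = (2 + 2)*(-4) = 4*(-4) = -16)
J*w + (73 - 43)*(-69 + 78) = -16*34 + (73 - 43)*(-69 + 78) = -544 + 30*9 = -544 + 270 = -274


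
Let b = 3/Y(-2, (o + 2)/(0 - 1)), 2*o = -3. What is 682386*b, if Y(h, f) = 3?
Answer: 682386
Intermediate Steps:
o = -3/2 (o = (½)*(-3) = -3/2 ≈ -1.5000)
b = 1 (b = 3/3 = 3*(⅓) = 1)
682386*b = 682386*1 = 682386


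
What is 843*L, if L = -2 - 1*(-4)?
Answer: 1686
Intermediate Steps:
L = 2 (L = -2 + 4 = 2)
843*L = 843*2 = 1686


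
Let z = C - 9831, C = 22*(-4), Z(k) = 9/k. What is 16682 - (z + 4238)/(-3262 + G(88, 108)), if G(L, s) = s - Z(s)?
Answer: 631328846/37849 ≈ 16680.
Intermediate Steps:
C = -88
G(L, s) = s - 9/s
z = -9919 (z = -88 - 9831 = -9919)
16682 - (z + 4238)/(-3262 + G(88, 108)) = 16682 - (-9919 + 4238)/(-3262 + (108 - 9/108)) = 16682 - (-5681)/(-3262 + (108 - 9*1/108)) = 16682 - (-5681)/(-3262 + (108 - 1/12)) = 16682 - (-5681)/(-3262 + 1295/12) = 16682 - (-5681)/(-37849/12) = 16682 - (-5681)*(-12)/37849 = 16682 - 1*68172/37849 = 16682 - 68172/37849 = 631328846/37849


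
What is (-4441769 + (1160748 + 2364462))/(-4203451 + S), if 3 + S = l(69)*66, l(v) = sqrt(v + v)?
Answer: 1926356797393/8834512464494 + 30246447*sqrt(138)/8834512464494 ≈ 0.21809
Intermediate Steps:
l(v) = sqrt(2)*sqrt(v) (l(v) = sqrt(2*v) = sqrt(2)*sqrt(v))
S = -3 + 66*sqrt(138) (S = -3 + (sqrt(2)*sqrt(69))*66 = -3 + sqrt(138)*66 = -3 + 66*sqrt(138) ≈ 772.32)
(-4441769 + (1160748 + 2364462))/(-4203451 + S) = (-4441769 + (1160748 + 2364462))/(-4203451 + (-3 + 66*sqrt(138))) = (-4441769 + 3525210)/(-4203454 + 66*sqrt(138)) = -916559/(-4203454 + 66*sqrt(138))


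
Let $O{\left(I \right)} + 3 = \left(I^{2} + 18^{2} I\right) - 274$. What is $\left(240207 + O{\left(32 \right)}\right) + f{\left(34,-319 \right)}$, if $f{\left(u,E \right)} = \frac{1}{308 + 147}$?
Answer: $\frac{114351511}{455} \approx 2.5132 \cdot 10^{5}$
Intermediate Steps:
$f{\left(u,E \right)} = \frac{1}{455}$
$O{\left(I \right)} = -277 + I^{2} + 324 I$ ($O{\left(I \right)} = -3 - \left(274 - I^{2} - 18^{2} I\right) = -3 - \left(274 - I^{2} - 324 I\right) = -3 + \left(-274 + I^{2} + 324 I\right) = -277 + I^{2} + 324 I$)
$\left(240207 + O{\left(32 \right)}\right) + f{\left(34,-319 \right)} = \left(240207 + \left(-277 + 32^{2} + 324 \cdot 32\right)\right) + \frac{1}{455} = \left(240207 + \left(-277 + 1024 + 10368\right)\right) + \frac{1}{455} = \left(240207 + 11115\right) + \frac{1}{455} = 251322 + \frac{1}{455} = \frac{114351511}{455}$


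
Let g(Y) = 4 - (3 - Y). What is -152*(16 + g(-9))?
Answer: -1216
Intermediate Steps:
g(Y) = 1 + Y (g(Y) = 4 + (-3 + Y) = 1 + Y)
-152*(16 + g(-9)) = -152*(16 + (1 - 9)) = -152*(16 - 8) = -152*8 = -1216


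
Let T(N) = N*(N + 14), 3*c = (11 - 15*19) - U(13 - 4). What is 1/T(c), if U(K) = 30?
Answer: 9/79648 ≈ 0.00011300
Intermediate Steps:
c = -304/3 (c = ((11 - 15*19) - 1*30)/3 = ((11 - 285) - 30)/3 = (-274 - 30)/3 = (⅓)*(-304) = -304/3 ≈ -101.33)
T(N) = N*(14 + N)
1/T(c) = 1/(-304*(14 - 304/3)/3) = 1/(-304/3*(-262/3)) = 1/(79648/9) = 9/79648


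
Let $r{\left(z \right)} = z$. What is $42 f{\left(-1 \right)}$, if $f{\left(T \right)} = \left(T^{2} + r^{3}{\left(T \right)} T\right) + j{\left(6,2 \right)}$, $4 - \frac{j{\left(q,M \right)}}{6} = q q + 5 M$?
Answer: $-10500$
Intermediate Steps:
$j{\left(q,M \right)} = 24 - 30 M - 6 q^{2}$ ($j{\left(q,M \right)} = 24 - 6 \left(q q + 5 M\right) = 24 - 6 \left(q^{2} + 5 M\right) = 24 - \left(6 q^{2} + 30 M\right) = 24 - 30 M - 6 q^{2}$)
$f{\left(T \right)} = -252 + T^{2} + T^{4}$ ($f{\left(T \right)} = \left(T^{2} + T^{3} T\right) - \left(36 + 216\right) = \left(T^{2} + T^{4}\right) - 252 = -252 + T^{2} + T^{4}$)
$42 f{\left(-1 \right)} = 42 \left(-252 + \left(-1\right)^{2} + \left(-1\right)^{4}\right) = 42 \left(-252 + 1 + 1\right) = 42 \left(-250\right) = -10500$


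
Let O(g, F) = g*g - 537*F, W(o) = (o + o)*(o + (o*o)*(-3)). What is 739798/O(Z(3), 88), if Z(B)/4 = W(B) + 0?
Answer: 369899/142260 ≈ 2.6002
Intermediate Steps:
W(o) = 2*o*(o - 3*o²) (W(o) = (2*o)*(o + o²*(-3)) = (2*o)*(o - 3*o²) = 2*o*(o - 3*o²))
Z(B) = 4*B²*(2 - 6*B) (Z(B) = 4*(B²*(2 - 6*B) + 0) = 4*(B²*(2 - 6*B)) = 4*B²*(2 - 6*B))
O(g, F) = g² - 537*F
739798/O(Z(3), 88) = 739798/((3²*(8 - 24*3))² - 537*88) = 739798/((9*(8 - 72))² - 47256) = 739798/((9*(-64))² - 47256) = 739798/((-576)² - 47256) = 739798/(331776 - 47256) = 739798/284520 = 739798*(1/284520) = 369899/142260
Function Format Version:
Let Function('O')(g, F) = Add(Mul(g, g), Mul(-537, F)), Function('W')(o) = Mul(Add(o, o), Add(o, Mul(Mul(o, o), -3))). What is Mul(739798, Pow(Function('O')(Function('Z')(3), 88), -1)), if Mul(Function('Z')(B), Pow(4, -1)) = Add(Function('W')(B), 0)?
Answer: Rational(369899, 142260) ≈ 2.6002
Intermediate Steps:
Function('W')(o) = Mul(2, o, Add(o, Mul(-3, Pow(o, 2)))) (Function('W')(o) = Mul(Mul(2, o), Add(o, Mul(Pow(o, 2), -3))) = Mul(Mul(2, o), Add(o, Mul(-3, Pow(o, 2)))) = Mul(2, o, Add(o, Mul(-3, Pow(o, 2)))))
Function('Z')(B) = Mul(4, Pow(B, 2), Add(2, Mul(-6, B))) (Function('Z')(B) = Mul(4, Add(Mul(Pow(B, 2), Add(2, Mul(-6, B))), 0)) = Mul(4, Mul(Pow(B, 2), Add(2, Mul(-6, B)))) = Mul(4, Pow(B, 2), Add(2, Mul(-6, B))))
Function('O')(g, F) = Add(Pow(g, 2), Mul(-537, F))
Mul(739798, Pow(Function('O')(Function('Z')(3), 88), -1)) = Mul(739798, Pow(Add(Pow(Mul(Pow(3, 2), Add(8, Mul(-24, 3))), 2), Mul(-537, 88)), -1)) = Mul(739798, Pow(Add(Pow(Mul(9, Add(8, -72)), 2), -47256), -1)) = Mul(739798, Pow(Add(Pow(Mul(9, -64), 2), -47256), -1)) = Mul(739798, Pow(Add(Pow(-576, 2), -47256), -1)) = Mul(739798, Pow(Add(331776, -47256), -1)) = Mul(739798, Pow(284520, -1)) = Mul(739798, Rational(1, 284520)) = Rational(369899, 142260)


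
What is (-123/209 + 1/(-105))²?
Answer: 172239376/481583025 ≈ 0.35765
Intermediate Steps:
(-123/209 + 1/(-105))² = (-123*1/209 - 1/105)² = (-123/209 - 1/105)² = (-13124/21945)² = 172239376/481583025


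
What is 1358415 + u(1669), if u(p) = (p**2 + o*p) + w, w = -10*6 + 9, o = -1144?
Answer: 2234589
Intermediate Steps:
w = -51 (w = -60 + 9 = -51)
u(p) = -51 + p**2 - 1144*p (u(p) = (p**2 - 1144*p) - 51 = -51 + p**2 - 1144*p)
1358415 + u(1669) = 1358415 + (-51 + 1669**2 - 1144*1669) = 1358415 + (-51 + 2785561 - 1909336) = 1358415 + 876174 = 2234589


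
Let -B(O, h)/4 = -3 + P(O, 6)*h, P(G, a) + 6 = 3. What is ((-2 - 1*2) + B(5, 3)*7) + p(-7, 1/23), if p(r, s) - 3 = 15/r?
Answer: 2330/7 ≈ 332.86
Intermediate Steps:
P(G, a) = -3 (P(G, a) = -6 + 3 = -3)
B(O, h) = 12 + 12*h (B(O, h) = -4*(-3 - 3*h) = 12 + 12*h)
p(r, s) = 3 + 15/r
((-2 - 1*2) + B(5, 3)*7) + p(-7, 1/23) = ((-2 - 1*2) + (12 + 12*3)*7) + (3 + 15/(-7)) = ((-2 - 2) + (12 + 36)*7) + (3 + 15*(-⅐)) = (-4 + 48*7) + (3 - 15/7) = (-4 + 336) + 6/7 = 332 + 6/7 = 2330/7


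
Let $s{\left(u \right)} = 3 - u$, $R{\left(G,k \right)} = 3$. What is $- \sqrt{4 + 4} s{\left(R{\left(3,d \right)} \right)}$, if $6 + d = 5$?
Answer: $0$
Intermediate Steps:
$d = -1$ ($d = -6 + 5 = -1$)
$- \sqrt{4 + 4} s{\left(R{\left(3,d \right)} \right)} = - \sqrt{4 + 4} \left(3 - 3\right) = - \sqrt{8} \left(3 - 3\right) = - 2 \sqrt{2} \cdot 0 = \left(-1\right) 0 = 0$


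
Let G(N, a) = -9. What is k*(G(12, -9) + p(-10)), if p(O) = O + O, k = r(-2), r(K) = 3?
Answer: -87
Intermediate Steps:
k = 3
p(O) = 2*O
k*(G(12, -9) + p(-10)) = 3*(-9 + 2*(-10)) = 3*(-9 - 20) = 3*(-29) = -87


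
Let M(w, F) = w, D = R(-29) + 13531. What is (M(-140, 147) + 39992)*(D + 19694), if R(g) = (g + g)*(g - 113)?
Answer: 1652303772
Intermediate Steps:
R(g) = 2*g*(-113 + g) (R(g) = (2*g)*(-113 + g) = 2*g*(-113 + g))
D = 21767 (D = 2*(-29)*(-113 - 29) + 13531 = 2*(-29)*(-142) + 13531 = 8236 + 13531 = 21767)
(M(-140, 147) + 39992)*(D + 19694) = (-140 + 39992)*(21767 + 19694) = 39852*41461 = 1652303772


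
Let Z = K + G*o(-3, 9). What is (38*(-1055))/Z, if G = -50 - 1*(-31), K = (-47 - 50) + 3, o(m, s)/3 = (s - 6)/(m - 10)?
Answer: 521170/1051 ≈ 495.88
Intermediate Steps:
o(m, s) = 3*(-6 + s)/(-10 + m) (o(m, s) = 3*((s - 6)/(m - 10)) = 3*((-6 + s)/(-10 + m)) = 3*(-6 + s)/(-10 + m))
K = -94 (K = -97 + 3 = -94)
G = -19 (G = -50 + 31 = -19)
Z = -1051/13 (Z = -94 - 57*(-6 + 9)/(-10 - 3) = -94 - 57*3/(-13) = -94 - 57*(-1)*3/13 = -94 - 19*(-9/13) = -94 + 171/13 = -1051/13 ≈ -80.846)
(38*(-1055))/Z = (38*(-1055))/(-1051/13) = -40090*(-13/1051) = 521170/1051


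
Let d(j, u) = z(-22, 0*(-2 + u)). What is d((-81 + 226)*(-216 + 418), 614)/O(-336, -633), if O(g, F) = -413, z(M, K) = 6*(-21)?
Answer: 18/59 ≈ 0.30508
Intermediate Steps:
z(M, K) = -126
d(j, u) = -126
d((-81 + 226)*(-216 + 418), 614)/O(-336, -633) = -126/(-413) = -126*(-1/413) = 18/59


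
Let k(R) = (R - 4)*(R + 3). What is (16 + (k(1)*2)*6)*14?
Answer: -1792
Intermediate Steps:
k(R) = (-4 + R)*(3 + R)
(16 + (k(1)*2)*6)*14 = (16 + ((-12 + 1**2 - 1*1)*2)*6)*14 = (16 + ((-12 + 1 - 1)*2)*6)*14 = (16 - 12*2*6)*14 = (16 - 24*6)*14 = (16 - 144)*14 = -128*14 = -1792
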